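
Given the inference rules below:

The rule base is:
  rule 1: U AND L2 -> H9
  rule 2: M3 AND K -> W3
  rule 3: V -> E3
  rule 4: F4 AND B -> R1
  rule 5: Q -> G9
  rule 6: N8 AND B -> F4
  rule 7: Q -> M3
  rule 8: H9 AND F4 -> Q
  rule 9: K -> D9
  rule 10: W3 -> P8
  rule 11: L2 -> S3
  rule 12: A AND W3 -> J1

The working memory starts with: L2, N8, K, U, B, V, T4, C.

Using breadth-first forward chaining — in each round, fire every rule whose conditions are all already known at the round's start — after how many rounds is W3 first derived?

Round 1: rule 1 [U AND L2 -> H9]; rule 3 [V -> E3]; rule 6 [N8 AND B -> F4]; rule 9 [K -> D9]; rule 11 [L2 -> S3]. New: H9, E3, F4, D9, S3.
Round 2: rule 4 [F4 AND B -> R1]; rule 8 [H9 AND F4 -> Q]. New: R1, Q.
Round 3: rule 5 [Q -> G9]; rule 7 [Q -> M3]. New: G9, M3.
Round 4: rule 2 [M3 AND K -> W3]. New: W3.
W3 first appears in round 4.

4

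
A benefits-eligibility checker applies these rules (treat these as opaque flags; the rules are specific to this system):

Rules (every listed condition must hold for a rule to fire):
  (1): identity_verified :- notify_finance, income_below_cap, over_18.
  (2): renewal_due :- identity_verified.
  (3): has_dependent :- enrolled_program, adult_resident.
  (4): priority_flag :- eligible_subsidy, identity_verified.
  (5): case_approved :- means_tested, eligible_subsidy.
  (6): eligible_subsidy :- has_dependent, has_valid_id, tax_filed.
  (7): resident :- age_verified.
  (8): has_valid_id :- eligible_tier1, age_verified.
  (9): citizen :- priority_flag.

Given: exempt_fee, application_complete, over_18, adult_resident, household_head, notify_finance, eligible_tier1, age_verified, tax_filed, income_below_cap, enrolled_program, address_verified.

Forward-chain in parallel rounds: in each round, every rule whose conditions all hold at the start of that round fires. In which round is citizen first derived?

4

[1] (1) [identity_verified :- notify_finance, income_below_cap, over_18.]; (3) [has_dependent :- enrolled_program, adult_resident.]; (7) [resident :- age_verified.]; (8) [has_valid_id :- eligible_tier1, age_verified.]. ⇒ new: identity_verified, has_dependent, resident, has_valid_id.
[2] (2) [renewal_due :- identity_verified.]; (6) [eligible_subsidy :- has_dependent, has_valid_id, tax_filed.]. ⇒ new: renewal_due, eligible_subsidy.
[3] (4) [priority_flag :- eligible_subsidy, identity_verified.]. ⇒ new: priority_flag.
[4] (9) [citizen :- priority_flag.]. ⇒ new: citizen.
citizen first appears in round 4.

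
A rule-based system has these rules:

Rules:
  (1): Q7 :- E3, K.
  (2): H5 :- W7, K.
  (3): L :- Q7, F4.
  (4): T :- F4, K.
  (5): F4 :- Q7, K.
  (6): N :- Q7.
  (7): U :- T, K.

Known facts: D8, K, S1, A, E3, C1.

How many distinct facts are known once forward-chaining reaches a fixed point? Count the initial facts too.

Round 1 fires (1), giving Q7.
Round 2 fires (5), (6), giving F4, N.
Round 3 fires (3), (4), giving L, T.
Round 4 fires (7), giving U.
Closure: {A, C1, D8, E3, F4, K, L, N, Q7, S1, T, U} — 12 facts.

12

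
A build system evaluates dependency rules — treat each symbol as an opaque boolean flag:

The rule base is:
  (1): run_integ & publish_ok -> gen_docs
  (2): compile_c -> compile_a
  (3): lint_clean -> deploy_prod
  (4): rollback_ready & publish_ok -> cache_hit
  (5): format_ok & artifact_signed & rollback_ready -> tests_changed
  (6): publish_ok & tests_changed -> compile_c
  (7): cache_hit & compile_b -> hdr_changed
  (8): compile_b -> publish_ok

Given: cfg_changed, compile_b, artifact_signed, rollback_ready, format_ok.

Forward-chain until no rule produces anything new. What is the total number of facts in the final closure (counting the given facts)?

11

Round 1: (5) [format_ok & artifact_signed & rollback_ready -> tests_changed]; (8) [compile_b -> publish_ok]. Adds tests_changed, publish_ok.
Round 2: (4) [rollback_ready & publish_ok -> cache_hit]; (6) [publish_ok & tests_changed -> compile_c]. Adds cache_hit, compile_c.
Round 3: (2) [compile_c -> compile_a]; (7) [cache_hit & compile_b -> hdr_changed]. Adds compile_a, hdr_changed.
Closure: {artifact_signed, cache_hit, cfg_changed, compile_a, compile_b, compile_c, format_ok, hdr_changed, publish_ok, rollback_ready, tests_changed} — 11 facts.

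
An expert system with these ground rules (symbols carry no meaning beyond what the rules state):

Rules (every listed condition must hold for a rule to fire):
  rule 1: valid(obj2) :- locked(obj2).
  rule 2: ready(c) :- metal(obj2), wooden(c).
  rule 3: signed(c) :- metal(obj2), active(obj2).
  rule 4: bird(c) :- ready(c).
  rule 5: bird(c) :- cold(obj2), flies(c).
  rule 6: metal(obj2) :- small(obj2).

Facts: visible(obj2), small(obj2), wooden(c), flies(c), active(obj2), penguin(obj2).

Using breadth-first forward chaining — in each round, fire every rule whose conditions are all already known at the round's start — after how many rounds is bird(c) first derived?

3

Round 1: rule 6 [metal(obj2) :- small(obj2).]. New: metal(obj2).
Round 2: rule 2 [ready(c) :- metal(obj2), wooden(c).]; rule 3 [signed(c) :- metal(obj2), active(obj2).]. New: ready(c), signed(c).
Round 3: rule 4 [bird(c) :- ready(c).]. New: bird(c).
bird(c) first appears in round 3.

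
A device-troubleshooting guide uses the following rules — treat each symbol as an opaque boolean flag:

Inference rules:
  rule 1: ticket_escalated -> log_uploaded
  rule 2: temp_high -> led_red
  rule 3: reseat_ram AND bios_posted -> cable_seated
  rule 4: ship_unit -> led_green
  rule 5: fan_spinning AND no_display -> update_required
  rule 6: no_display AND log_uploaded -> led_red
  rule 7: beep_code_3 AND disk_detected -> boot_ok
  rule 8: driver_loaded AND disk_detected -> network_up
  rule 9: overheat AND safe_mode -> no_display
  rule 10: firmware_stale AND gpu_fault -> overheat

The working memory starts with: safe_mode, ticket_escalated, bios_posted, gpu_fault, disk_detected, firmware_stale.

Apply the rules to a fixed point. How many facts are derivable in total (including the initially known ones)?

10

Round 1: rule 1 [ticket_escalated -> log_uploaded]; rule 10 [firmware_stale AND gpu_fault -> overheat]. Adds log_uploaded, overheat.
Round 2: rule 9 [overheat AND safe_mode -> no_display]. Adds no_display.
Round 3: rule 6 [no_display AND log_uploaded -> led_red]. Adds led_red.
Closure: {bios_posted, disk_detected, firmware_stale, gpu_fault, led_red, log_uploaded, no_display, overheat, safe_mode, ticket_escalated} — 10 facts.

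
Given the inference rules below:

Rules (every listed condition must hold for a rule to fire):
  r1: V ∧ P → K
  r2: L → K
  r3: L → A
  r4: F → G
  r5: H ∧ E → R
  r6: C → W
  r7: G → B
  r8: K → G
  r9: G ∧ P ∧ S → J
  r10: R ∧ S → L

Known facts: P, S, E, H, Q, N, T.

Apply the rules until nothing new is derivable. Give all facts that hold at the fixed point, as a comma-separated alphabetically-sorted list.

A, B, E, G, H, J, K, L, N, P, Q, R, S, T

[1] r5 [H ∧ E → R]. ⇒ new: R.
[2] r10 [R ∧ S → L]. ⇒ new: L.
[3] r2 [L → K]; r3 [L → A]. ⇒ new: K, A.
[4] r8 [K → G]. ⇒ new: G.
[5] r7 [G → B]; r9 [G ∧ P ∧ S → J]. ⇒ new: B, J.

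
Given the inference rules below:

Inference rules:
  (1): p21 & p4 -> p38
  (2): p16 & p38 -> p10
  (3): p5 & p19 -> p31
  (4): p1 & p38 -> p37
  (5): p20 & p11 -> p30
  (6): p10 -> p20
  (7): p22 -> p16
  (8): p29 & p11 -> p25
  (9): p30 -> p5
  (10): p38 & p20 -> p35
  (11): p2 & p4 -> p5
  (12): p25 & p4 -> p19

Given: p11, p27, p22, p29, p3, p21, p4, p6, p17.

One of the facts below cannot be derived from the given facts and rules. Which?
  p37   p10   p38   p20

Round 1 fires (1), (7), (8), giving p38, p16, p25.
Round 2 fires (2), (12), giving p10, p19.
Round 3 fires (6), giving p20.
Round 4 fires (5), (10), giving p30, p35.
Round 5 fires (9), giving p5.
Round 6 fires (3), giving p31.
Derived: p20 (round 3), p10 (round 2), p38 (round 1). p37 never appears in any round.

p37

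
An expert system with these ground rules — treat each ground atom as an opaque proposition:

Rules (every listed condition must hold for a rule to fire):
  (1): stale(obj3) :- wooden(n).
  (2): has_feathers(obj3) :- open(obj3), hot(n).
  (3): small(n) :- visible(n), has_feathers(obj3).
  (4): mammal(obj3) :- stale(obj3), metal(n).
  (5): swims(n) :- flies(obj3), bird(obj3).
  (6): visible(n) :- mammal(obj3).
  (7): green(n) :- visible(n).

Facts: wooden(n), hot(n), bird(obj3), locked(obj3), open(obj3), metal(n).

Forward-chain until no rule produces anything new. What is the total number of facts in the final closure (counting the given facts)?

12

[1] (1) [stale(obj3) :- wooden(n).]; (2) [has_feathers(obj3) :- open(obj3), hot(n).]. ⇒ new: stale(obj3), has_feathers(obj3).
[2] (4) [mammal(obj3) :- stale(obj3), metal(n).]. ⇒ new: mammal(obj3).
[3] (6) [visible(n) :- mammal(obj3).]. ⇒ new: visible(n).
[4] (3) [small(n) :- visible(n), has_feathers(obj3).]; (7) [green(n) :- visible(n).]. ⇒ new: small(n), green(n).
Closure: {bird(obj3), green(n), has_feathers(obj3), hot(n), locked(obj3), mammal(obj3), metal(n), open(obj3), small(n), stale(obj3), visible(n), wooden(n)} — 12 facts.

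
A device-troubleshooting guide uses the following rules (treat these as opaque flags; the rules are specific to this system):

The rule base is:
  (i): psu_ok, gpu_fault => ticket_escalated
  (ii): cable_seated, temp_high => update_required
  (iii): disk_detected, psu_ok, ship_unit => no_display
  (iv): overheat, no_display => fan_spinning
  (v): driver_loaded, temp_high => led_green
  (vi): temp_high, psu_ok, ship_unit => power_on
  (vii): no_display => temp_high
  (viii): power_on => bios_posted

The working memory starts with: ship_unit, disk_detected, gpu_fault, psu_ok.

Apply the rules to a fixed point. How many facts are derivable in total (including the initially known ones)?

Round 1 fires (i), (iii), giving ticket_escalated, no_display.
Round 2 fires (vii), giving temp_high.
Round 3 fires (vi), giving power_on.
Round 4 fires (viii), giving bios_posted.
Closure: {bios_posted, disk_detected, gpu_fault, no_display, power_on, psu_ok, ship_unit, temp_high, ticket_escalated} — 9 facts.

9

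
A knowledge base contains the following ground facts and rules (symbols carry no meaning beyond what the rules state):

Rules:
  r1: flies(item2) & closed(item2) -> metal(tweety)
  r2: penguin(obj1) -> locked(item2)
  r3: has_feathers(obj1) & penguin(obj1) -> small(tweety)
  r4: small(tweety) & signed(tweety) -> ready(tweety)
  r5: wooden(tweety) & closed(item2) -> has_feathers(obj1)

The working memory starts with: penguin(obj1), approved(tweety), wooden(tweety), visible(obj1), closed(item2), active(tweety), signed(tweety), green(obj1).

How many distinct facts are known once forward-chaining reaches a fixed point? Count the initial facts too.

Round 1 — r2, r5, derive locked(item2), has_feathers(obj1).
Round 2 — r3, derive small(tweety).
Round 3 — r4, derive ready(tweety).
Closure: {active(tweety), approved(tweety), closed(item2), green(obj1), has_feathers(obj1), locked(item2), penguin(obj1), ready(tweety), signed(tweety), small(tweety), visible(obj1), wooden(tweety)} — 12 facts.

12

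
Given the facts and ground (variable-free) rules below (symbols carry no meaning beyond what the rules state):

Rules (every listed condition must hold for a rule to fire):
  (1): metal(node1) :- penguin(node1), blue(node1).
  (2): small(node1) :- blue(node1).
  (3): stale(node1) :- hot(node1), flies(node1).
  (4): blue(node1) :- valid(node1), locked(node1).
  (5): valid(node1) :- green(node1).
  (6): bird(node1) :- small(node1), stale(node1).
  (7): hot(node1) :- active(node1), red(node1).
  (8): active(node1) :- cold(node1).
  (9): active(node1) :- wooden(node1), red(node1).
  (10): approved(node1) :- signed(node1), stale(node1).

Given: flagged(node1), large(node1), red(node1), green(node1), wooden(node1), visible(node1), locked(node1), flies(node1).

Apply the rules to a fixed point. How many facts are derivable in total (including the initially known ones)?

15

Round 1: (5) [valid(node1) :- green(node1).]; (9) [active(node1) :- wooden(node1), red(node1).]. New: valid(node1), active(node1).
Round 2: (4) [blue(node1) :- valid(node1), locked(node1).]; (7) [hot(node1) :- active(node1), red(node1).]. New: blue(node1), hot(node1).
Round 3: (2) [small(node1) :- blue(node1).]; (3) [stale(node1) :- hot(node1), flies(node1).]. New: small(node1), stale(node1).
Round 4: (6) [bird(node1) :- small(node1), stale(node1).]. New: bird(node1).
Closure: {active(node1), bird(node1), blue(node1), flagged(node1), flies(node1), green(node1), hot(node1), large(node1), locked(node1), red(node1), small(node1), stale(node1), valid(node1), visible(node1), wooden(node1)} — 15 facts.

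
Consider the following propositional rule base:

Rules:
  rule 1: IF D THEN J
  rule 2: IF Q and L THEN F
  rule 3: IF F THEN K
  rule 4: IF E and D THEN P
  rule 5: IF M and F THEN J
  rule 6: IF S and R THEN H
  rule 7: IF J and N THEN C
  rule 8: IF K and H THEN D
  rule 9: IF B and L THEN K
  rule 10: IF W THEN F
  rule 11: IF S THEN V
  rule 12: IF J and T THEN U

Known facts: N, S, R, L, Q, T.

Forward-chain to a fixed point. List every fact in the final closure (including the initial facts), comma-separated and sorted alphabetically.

Round 1: rule 2 [IF Q and L THEN F]; rule 6 [IF S and R THEN H]; rule 11 [IF S THEN V]. Adds F, H, V.
Round 2: rule 3 [IF F THEN K]. Adds K.
Round 3: rule 8 [IF K and H THEN D]. Adds D.
Round 4: rule 1 [IF D THEN J]. Adds J.
Round 5: rule 7 [IF J and N THEN C]; rule 12 [IF J and T THEN U]. Adds C, U.

C, D, F, H, J, K, L, N, Q, R, S, T, U, V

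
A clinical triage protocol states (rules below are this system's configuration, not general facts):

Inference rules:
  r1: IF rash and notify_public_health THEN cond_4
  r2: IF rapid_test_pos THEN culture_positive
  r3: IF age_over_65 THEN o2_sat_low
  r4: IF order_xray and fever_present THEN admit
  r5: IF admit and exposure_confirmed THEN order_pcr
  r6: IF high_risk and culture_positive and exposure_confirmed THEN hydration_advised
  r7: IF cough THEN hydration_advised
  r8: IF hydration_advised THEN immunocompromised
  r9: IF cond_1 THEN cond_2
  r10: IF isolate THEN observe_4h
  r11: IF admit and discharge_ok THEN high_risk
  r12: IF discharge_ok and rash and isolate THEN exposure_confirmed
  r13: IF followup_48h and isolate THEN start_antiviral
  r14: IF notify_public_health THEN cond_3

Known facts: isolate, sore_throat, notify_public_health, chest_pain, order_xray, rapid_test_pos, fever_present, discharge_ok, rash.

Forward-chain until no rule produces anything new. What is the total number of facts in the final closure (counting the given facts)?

19

[1] r1 [IF rash and notify_public_health THEN cond_4]; r2 [IF rapid_test_pos THEN culture_positive]; r4 [IF order_xray and fever_present THEN admit]; r10 [IF isolate THEN observe_4h]; r12 [IF discharge_ok and rash and isolate THEN exposure_confirmed]; r14 [IF notify_public_health THEN cond_3]. ⇒ new: cond_4, culture_positive, admit, observe_4h, exposure_confirmed, cond_3.
[2] r5 [IF admit and exposure_confirmed THEN order_pcr]; r11 [IF admit and discharge_ok THEN high_risk]. ⇒ new: order_pcr, high_risk.
[3] r6 [IF high_risk and culture_positive and exposure_confirmed THEN hydration_advised]. ⇒ new: hydration_advised.
[4] r8 [IF hydration_advised THEN immunocompromised]. ⇒ new: immunocompromised.
Closure: {admit, chest_pain, cond_3, cond_4, culture_positive, discharge_ok, exposure_confirmed, fever_present, high_risk, hydration_advised, immunocompromised, isolate, notify_public_health, observe_4h, order_pcr, order_xray, rapid_test_pos, rash, sore_throat} — 19 facts.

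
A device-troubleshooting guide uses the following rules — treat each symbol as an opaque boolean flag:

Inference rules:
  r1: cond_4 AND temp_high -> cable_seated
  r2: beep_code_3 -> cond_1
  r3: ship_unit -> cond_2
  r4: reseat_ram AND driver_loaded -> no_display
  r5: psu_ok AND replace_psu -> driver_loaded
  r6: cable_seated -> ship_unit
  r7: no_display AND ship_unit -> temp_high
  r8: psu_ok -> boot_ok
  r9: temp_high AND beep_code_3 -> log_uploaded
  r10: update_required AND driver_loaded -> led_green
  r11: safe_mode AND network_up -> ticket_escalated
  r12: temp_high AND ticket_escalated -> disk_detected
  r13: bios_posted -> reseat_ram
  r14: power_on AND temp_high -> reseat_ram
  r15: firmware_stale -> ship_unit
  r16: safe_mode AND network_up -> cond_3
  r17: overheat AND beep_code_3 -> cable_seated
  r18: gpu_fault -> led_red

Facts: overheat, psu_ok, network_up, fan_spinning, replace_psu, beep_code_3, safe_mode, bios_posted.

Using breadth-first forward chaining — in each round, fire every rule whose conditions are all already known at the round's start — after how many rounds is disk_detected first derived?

Round 1: r2 [beep_code_3 -> cond_1]; r5 [psu_ok AND replace_psu -> driver_loaded]; r8 [psu_ok -> boot_ok]; r11 [safe_mode AND network_up -> ticket_escalated]; r13 [bios_posted -> reseat_ram]; r16 [safe_mode AND network_up -> cond_3]; r17 [overheat AND beep_code_3 -> cable_seated]. New: cond_1, driver_loaded, boot_ok, ticket_escalated, reseat_ram, cond_3, cable_seated.
Round 2: r4 [reseat_ram AND driver_loaded -> no_display]; r6 [cable_seated -> ship_unit]. New: no_display, ship_unit.
Round 3: r3 [ship_unit -> cond_2]; r7 [no_display AND ship_unit -> temp_high]. New: cond_2, temp_high.
Round 4: r9 [temp_high AND beep_code_3 -> log_uploaded]; r12 [temp_high AND ticket_escalated -> disk_detected]. New: log_uploaded, disk_detected.
disk_detected first appears in round 4.

4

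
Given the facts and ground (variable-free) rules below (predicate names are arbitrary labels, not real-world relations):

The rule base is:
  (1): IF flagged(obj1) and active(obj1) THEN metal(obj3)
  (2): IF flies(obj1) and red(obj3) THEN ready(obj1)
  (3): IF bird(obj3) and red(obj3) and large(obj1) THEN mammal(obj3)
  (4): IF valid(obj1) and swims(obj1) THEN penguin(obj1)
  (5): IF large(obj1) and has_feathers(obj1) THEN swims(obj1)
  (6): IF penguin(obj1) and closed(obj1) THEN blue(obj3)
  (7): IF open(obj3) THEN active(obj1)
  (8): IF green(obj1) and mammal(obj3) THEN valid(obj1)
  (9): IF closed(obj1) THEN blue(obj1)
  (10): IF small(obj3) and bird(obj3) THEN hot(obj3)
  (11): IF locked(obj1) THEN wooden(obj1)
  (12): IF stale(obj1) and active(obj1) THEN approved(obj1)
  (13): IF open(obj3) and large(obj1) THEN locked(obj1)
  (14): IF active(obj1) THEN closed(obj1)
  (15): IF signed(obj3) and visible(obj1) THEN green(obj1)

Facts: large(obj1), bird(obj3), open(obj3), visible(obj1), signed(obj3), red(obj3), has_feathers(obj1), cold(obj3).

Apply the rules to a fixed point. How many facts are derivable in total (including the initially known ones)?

Round 1: (3) [IF bird(obj3) and red(obj3) and large(obj1) THEN mammal(obj3)]; (5) [IF large(obj1) and has_feathers(obj1) THEN swims(obj1)]; (7) [IF open(obj3) THEN active(obj1)]; (13) [IF open(obj3) and large(obj1) THEN locked(obj1)]; (15) [IF signed(obj3) and visible(obj1) THEN green(obj1)]. Adds mammal(obj3), swims(obj1), active(obj1), locked(obj1), green(obj1).
Round 2: (8) [IF green(obj1) and mammal(obj3) THEN valid(obj1)]; (11) [IF locked(obj1) THEN wooden(obj1)]; (14) [IF active(obj1) THEN closed(obj1)]. Adds valid(obj1), wooden(obj1), closed(obj1).
Round 3: (4) [IF valid(obj1) and swims(obj1) THEN penguin(obj1)]; (9) [IF closed(obj1) THEN blue(obj1)]. Adds penguin(obj1), blue(obj1).
Round 4: (6) [IF penguin(obj1) and closed(obj1) THEN blue(obj3)]. Adds blue(obj3).
Closure: {active(obj1), bird(obj3), blue(obj1), blue(obj3), closed(obj1), cold(obj3), green(obj1), has_feathers(obj1), large(obj1), locked(obj1), mammal(obj3), open(obj3), penguin(obj1), red(obj3), signed(obj3), swims(obj1), valid(obj1), visible(obj1), wooden(obj1)} — 19 facts.

19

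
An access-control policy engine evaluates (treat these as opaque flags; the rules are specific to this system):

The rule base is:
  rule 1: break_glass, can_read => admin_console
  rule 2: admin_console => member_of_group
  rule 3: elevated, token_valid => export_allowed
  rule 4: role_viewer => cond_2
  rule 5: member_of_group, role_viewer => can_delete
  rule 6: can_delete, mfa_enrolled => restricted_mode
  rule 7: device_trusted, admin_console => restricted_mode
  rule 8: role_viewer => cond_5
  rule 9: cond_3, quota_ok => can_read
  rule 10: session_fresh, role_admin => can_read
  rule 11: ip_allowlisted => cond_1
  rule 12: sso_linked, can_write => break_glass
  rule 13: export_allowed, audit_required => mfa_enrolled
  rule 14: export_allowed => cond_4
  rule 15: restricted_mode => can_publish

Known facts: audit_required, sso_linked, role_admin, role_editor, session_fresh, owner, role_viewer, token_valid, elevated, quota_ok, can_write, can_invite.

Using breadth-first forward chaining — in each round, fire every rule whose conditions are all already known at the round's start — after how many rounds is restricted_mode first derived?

Round 1 — rule 3, rule 4, rule 8, rule 10, rule 12, derive export_allowed, cond_2, cond_5, can_read, break_glass.
Round 2 — rule 1, rule 13, rule 14, derive admin_console, mfa_enrolled, cond_4.
Round 3 — rule 2, derive member_of_group.
Round 4 — rule 5, derive can_delete.
Round 5 — rule 6, derive restricted_mode.
restricted_mode first appears in round 5.

5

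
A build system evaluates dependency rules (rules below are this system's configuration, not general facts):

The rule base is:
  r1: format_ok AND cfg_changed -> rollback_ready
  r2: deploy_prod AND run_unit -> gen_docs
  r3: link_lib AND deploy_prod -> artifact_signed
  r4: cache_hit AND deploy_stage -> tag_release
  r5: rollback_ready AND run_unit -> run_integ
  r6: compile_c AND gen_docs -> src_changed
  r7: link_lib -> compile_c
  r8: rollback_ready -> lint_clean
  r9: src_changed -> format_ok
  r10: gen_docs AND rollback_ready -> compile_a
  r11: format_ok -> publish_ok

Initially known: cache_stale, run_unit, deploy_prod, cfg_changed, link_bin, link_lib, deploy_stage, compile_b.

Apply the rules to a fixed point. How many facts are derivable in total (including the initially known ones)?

18

Round 1: r2 [deploy_prod AND run_unit -> gen_docs]; r3 [link_lib AND deploy_prod -> artifact_signed]; r7 [link_lib -> compile_c]. Adds gen_docs, artifact_signed, compile_c.
Round 2: r6 [compile_c AND gen_docs -> src_changed]. Adds src_changed.
Round 3: r9 [src_changed -> format_ok]. Adds format_ok.
Round 4: r1 [format_ok AND cfg_changed -> rollback_ready]; r11 [format_ok -> publish_ok]. Adds rollback_ready, publish_ok.
Round 5: r5 [rollback_ready AND run_unit -> run_integ]; r8 [rollback_ready -> lint_clean]; r10 [gen_docs AND rollback_ready -> compile_a]. Adds run_integ, lint_clean, compile_a.
Closure: {artifact_signed, cache_stale, cfg_changed, compile_a, compile_b, compile_c, deploy_prod, deploy_stage, format_ok, gen_docs, link_bin, link_lib, lint_clean, publish_ok, rollback_ready, run_integ, run_unit, src_changed} — 18 facts.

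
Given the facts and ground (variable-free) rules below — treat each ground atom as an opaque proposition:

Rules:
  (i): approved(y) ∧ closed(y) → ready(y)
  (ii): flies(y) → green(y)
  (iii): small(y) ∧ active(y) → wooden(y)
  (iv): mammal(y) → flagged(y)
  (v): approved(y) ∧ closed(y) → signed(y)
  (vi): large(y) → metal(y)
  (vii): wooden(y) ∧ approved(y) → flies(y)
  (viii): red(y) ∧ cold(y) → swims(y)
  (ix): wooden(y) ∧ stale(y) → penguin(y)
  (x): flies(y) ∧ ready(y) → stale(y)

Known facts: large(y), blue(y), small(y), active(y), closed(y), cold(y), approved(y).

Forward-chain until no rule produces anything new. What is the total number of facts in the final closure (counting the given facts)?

15

[1] (i) [approved(y) ∧ closed(y) → ready(y)]; (iii) [small(y) ∧ active(y) → wooden(y)]; (v) [approved(y) ∧ closed(y) → signed(y)]; (vi) [large(y) → metal(y)]. ⇒ new: ready(y), wooden(y), signed(y), metal(y).
[2] (vii) [wooden(y) ∧ approved(y) → flies(y)]. ⇒ new: flies(y).
[3] (ii) [flies(y) → green(y)]; (x) [flies(y) ∧ ready(y) → stale(y)]. ⇒ new: green(y), stale(y).
[4] (ix) [wooden(y) ∧ stale(y) → penguin(y)]. ⇒ new: penguin(y).
Closure: {active(y), approved(y), blue(y), closed(y), cold(y), flies(y), green(y), large(y), metal(y), penguin(y), ready(y), signed(y), small(y), stale(y), wooden(y)} — 15 facts.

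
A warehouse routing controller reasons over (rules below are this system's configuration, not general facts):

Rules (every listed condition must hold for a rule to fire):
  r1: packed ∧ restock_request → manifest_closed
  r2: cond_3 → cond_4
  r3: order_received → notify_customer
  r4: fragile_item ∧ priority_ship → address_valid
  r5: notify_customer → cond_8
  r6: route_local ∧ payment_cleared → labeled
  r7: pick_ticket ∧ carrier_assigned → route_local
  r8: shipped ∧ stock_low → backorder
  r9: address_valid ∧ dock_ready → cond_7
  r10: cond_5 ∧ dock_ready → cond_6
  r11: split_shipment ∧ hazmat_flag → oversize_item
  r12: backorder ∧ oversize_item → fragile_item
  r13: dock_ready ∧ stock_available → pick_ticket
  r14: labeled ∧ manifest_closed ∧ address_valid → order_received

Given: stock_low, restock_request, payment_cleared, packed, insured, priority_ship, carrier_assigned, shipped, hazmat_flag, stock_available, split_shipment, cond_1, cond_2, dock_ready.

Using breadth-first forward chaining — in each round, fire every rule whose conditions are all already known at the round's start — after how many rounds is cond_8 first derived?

Round 1: r1 [packed ∧ restock_request → manifest_closed]; r8 [shipped ∧ stock_low → backorder]; r11 [split_shipment ∧ hazmat_flag → oversize_item]; r13 [dock_ready ∧ stock_available → pick_ticket]. Adds manifest_closed, backorder, oversize_item, pick_ticket.
Round 2: r7 [pick_ticket ∧ carrier_assigned → route_local]; r12 [backorder ∧ oversize_item → fragile_item]. Adds route_local, fragile_item.
Round 3: r4 [fragile_item ∧ priority_ship → address_valid]; r6 [route_local ∧ payment_cleared → labeled]. Adds address_valid, labeled.
Round 4: r9 [address_valid ∧ dock_ready → cond_7]; r14 [labeled ∧ manifest_closed ∧ address_valid → order_received]. Adds cond_7, order_received.
Round 5: r3 [order_received → notify_customer]. Adds notify_customer.
Round 6: r5 [notify_customer → cond_8]. Adds cond_8.
cond_8 first appears in round 6.

6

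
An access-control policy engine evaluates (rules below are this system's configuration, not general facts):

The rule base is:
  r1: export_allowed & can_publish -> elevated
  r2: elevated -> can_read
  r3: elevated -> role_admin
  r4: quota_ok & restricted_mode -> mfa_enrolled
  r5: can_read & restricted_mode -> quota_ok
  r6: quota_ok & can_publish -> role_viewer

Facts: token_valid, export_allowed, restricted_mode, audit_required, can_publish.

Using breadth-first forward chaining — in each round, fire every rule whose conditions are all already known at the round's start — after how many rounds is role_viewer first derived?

Round 1: r1 [export_allowed & can_publish -> elevated]. Adds elevated.
Round 2: r2 [elevated -> can_read]; r3 [elevated -> role_admin]. Adds can_read, role_admin.
Round 3: r5 [can_read & restricted_mode -> quota_ok]. Adds quota_ok.
Round 4: r4 [quota_ok & restricted_mode -> mfa_enrolled]; r6 [quota_ok & can_publish -> role_viewer]. Adds mfa_enrolled, role_viewer.
role_viewer first appears in round 4.

4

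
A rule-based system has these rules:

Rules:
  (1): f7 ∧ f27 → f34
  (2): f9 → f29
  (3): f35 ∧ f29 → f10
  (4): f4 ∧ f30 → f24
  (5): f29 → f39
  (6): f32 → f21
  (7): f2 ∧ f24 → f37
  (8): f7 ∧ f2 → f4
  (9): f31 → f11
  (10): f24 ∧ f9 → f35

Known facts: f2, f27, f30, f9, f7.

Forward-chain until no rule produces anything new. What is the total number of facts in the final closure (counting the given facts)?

13

[1] (1) [f7 ∧ f27 → f34]; (2) [f9 → f29]; (8) [f7 ∧ f2 → f4]. ⇒ new: f34, f29, f4.
[2] (4) [f4 ∧ f30 → f24]; (5) [f29 → f39]. ⇒ new: f24, f39.
[3] (7) [f2 ∧ f24 → f37]; (10) [f24 ∧ f9 → f35]. ⇒ new: f37, f35.
[4] (3) [f35 ∧ f29 → f10]. ⇒ new: f10.
Closure: {f10, f2, f24, f27, f29, f30, f34, f35, f37, f39, f4, f7, f9} — 13 facts.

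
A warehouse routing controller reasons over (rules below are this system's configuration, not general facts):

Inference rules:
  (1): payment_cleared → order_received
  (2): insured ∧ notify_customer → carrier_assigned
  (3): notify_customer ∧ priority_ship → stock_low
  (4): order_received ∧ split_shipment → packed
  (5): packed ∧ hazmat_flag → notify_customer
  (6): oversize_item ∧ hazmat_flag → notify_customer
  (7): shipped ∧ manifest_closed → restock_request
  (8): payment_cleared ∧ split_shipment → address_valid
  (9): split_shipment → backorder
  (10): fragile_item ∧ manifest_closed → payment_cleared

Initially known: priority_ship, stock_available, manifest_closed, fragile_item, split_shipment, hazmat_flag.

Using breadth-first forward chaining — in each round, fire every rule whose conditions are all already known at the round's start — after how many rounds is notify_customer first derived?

4

Round 1 — (9), (10), derive backorder, payment_cleared.
Round 2 — (1), (8), derive order_received, address_valid.
Round 3 — (4), derive packed.
Round 4 — (5), derive notify_customer.
notify_customer first appears in round 4.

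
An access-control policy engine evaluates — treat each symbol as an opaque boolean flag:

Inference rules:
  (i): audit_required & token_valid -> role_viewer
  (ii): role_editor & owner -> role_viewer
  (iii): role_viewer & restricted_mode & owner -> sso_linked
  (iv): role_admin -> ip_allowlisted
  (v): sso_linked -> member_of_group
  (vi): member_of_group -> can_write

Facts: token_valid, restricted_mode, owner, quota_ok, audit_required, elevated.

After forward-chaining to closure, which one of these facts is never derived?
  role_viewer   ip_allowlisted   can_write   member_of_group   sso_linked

Round 1 — (i), derive role_viewer.
Round 2 — (iii), derive sso_linked.
Round 3 — (v), derive member_of_group.
Round 4 — (vi), derive can_write.
Derived: role_viewer (round 1), member_of_group (round 3), sso_linked (round 2), can_write (round 4). ip_allowlisted never appears in any round.

ip_allowlisted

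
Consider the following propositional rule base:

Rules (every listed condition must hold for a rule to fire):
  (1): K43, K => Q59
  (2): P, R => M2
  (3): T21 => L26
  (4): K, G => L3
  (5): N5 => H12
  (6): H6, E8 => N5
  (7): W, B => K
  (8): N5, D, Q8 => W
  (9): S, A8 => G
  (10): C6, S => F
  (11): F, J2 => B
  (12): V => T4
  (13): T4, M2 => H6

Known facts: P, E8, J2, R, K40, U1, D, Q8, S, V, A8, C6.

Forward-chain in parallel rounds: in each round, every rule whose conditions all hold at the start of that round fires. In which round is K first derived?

5

[1] (2) [P, R => M2]; (9) [S, A8 => G]; (10) [C6, S => F]; (12) [V => T4]. ⇒ new: M2, G, F, T4.
[2] (11) [F, J2 => B]; (13) [T4, M2 => H6]. ⇒ new: B, H6.
[3] (6) [H6, E8 => N5]. ⇒ new: N5.
[4] (5) [N5 => H12]; (8) [N5, D, Q8 => W]. ⇒ new: H12, W.
[5] (7) [W, B => K]. ⇒ new: K.
K first appears in round 5.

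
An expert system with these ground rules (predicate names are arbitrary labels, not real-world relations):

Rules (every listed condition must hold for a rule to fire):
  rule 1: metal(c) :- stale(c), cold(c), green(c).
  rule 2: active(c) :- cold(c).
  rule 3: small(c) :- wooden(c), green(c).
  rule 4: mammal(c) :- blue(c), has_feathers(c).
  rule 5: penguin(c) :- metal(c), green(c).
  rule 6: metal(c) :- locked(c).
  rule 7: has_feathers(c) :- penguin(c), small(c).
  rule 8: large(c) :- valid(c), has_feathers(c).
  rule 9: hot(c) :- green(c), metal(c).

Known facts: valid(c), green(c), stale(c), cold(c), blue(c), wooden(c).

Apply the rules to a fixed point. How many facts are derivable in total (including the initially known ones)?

Round 1: rule 1 [metal(c) :- stale(c), cold(c), green(c).]; rule 2 [active(c) :- cold(c).]; rule 3 [small(c) :- wooden(c), green(c).]. New: metal(c), active(c), small(c).
Round 2: rule 5 [penguin(c) :- metal(c), green(c).]; rule 9 [hot(c) :- green(c), metal(c).]. New: penguin(c), hot(c).
Round 3: rule 7 [has_feathers(c) :- penguin(c), small(c).]. New: has_feathers(c).
Round 4: rule 4 [mammal(c) :- blue(c), has_feathers(c).]; rule 8 [large(c) :- valid(c), has_feathers(c).]. New: mammal(c), large(c).
Closure: {active(c), blue(c), cold(c), green(c), has_feathers(c), hot(c), large(c), mammal(c), metal(c), penguin(c), small(c), stale(c), valid(c), wooden(c)} — 14 facts.

14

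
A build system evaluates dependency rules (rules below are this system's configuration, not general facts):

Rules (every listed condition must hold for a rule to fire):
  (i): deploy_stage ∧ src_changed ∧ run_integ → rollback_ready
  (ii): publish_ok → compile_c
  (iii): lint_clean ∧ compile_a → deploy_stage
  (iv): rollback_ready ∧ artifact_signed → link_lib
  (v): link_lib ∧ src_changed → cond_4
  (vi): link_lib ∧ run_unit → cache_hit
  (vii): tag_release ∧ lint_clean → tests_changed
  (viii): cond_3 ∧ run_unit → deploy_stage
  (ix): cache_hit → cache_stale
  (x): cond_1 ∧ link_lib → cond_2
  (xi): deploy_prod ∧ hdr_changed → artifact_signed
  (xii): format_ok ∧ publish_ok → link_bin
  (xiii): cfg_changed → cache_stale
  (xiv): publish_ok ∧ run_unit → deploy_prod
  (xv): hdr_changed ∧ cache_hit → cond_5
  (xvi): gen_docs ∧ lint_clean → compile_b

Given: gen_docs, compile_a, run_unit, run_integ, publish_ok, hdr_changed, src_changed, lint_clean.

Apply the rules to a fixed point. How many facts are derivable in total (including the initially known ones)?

Round 1 fires (ii), (iii), (xiv), (xvi), giving compile_c, deploy_stage, deploy_prod, compile_b.
Round 2 fires (i), (xi), giving rollback_ready, artifact_signed.
Round 3 fires (iv), giving link_lib.
Round 4 fires (v), (vi), giving cond_4, cache_hit.
Round 5 fires (ix), (xv), giving cache_stale, cond_5.
Closure: {artifact_signed, cache_hit, cache_stale, compile_a, compile_b, compile_c, cond_4, cond_5, deploy_prod, deploy_stage, gen_docs, hdr_changed, link_lib, lint_clean, publish_ok, rollback_ready, run_integ, run_unit, src_changed} — 19 facts.

19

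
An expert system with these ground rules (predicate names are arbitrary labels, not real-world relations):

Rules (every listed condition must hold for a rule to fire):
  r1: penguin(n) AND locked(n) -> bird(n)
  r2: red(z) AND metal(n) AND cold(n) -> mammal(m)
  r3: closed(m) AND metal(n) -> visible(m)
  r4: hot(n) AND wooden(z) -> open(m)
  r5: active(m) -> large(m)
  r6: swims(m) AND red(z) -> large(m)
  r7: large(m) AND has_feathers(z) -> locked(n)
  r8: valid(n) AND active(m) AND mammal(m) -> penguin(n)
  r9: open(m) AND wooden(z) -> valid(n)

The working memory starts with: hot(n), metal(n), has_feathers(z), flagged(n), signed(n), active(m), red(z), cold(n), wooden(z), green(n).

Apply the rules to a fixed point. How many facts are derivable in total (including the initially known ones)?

[1] r2 [red(z) AND metal(n) AND cold(n) -> mammal(m)]; r4 [hot(n) AND wooden(z) -> open(m)]; r5 [active(m) -> large(m)]. ⇒ new: mammal(m), open(m), large(m).
[2] r7 [large(m) AND has_feathers(z) -> locked(n)]; r9 [open(m) AND wooden(z) -> valid(n)]. ⇒ new: locked(n), valid(n).
[3] r8 [valid(n) AND active(m) AND mammal(m) -> penguin(n)]. ⇒ new: penguin(n).
[4] r1 [penguin(n) AND locked(n) -> bird(n)]. ⇒ new: bird(n).
Closure: {active(m), bird(n), cold(n), flagged(n), green(n), has_feathers(z), hot(n), large(m), locked(n), mammal(m), metal(n), open(m), penguin(n), red(z), signed(n), valid(n), wooden(z)} — 17 facts.

17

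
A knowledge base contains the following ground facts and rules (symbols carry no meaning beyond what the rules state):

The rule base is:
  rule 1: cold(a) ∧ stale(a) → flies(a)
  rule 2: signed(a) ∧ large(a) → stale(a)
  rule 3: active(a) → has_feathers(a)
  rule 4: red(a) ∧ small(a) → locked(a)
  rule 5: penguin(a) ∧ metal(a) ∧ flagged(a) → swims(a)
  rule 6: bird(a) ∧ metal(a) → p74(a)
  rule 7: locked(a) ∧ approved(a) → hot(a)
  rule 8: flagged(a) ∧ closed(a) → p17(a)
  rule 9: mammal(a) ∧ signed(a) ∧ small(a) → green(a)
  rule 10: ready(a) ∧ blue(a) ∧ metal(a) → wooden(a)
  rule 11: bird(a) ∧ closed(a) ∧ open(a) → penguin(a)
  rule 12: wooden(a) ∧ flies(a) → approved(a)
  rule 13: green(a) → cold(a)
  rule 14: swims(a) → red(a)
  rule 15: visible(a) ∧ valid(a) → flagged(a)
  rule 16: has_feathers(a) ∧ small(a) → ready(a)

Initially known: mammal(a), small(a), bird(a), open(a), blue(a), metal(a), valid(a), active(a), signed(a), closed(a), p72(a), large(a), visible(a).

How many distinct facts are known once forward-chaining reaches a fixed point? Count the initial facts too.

29

Round 1: rule 2 [signed(a) ∧ large(a) → stale(a)]; rule 3 [active(a) → has_feathers(a)]; rule 6 [bird(a) ∧ metal(a) → p74(a)]; rule 9 [mammal(a) ∧ signed(a) ∧ small(a) → green(a)]; rule 11 [bird(a) ∧ closed(a) ∧ open(a) → penguin(a)]; rule 15 [visible(a) ∧ valid(a) → flagged(a)]. Adds stale(a), has_feathers(a), p74(a), green(a), penguin(a), flagged(a).
Round 2: rule 5 [penguin(a) ∧ metal(a) ∧ flagged(a) → swims(a)]; rule 8 [flagged(a) ∧ closed(a) → p17(a)]; rule 13 [green(a) → cold(a)]; rule 16 [has_feathers(a) ∧ small(a) → ready(a)]. Adds swims(a), p17(a), cold(a), ready(a).
Round 3: rule 1 [cold(a) ∧ stale(a) → flies(a)]; rule 10 [ready(a) ∧ blue(a) ∧ metal(a) → wooden(a)]; rule 14 [swims(a) → red(a)]. Adds flies(a), wooden(a), red(a).
Round 4: rule 4 [red(a) ∧ small(a) → locked(a)]; rule 12 [wooden(a) ∧ flies(a) → approved(a)]. Adds locked(a), approved(a).
Round 5: rule 7 [locked(a) ∧ approved(a) → hot(a)]. Adds hot(a).
Closure: {active(a), approved(a), bird(a), blue(a), closed(a), cold(a), flagged(a), flies(a), green(a), has_feathers(a), hot(a), large(a), locked(a), mammal(a), metal(a), open(a), p17(a), p72(a), p74(a), penguin(a), ready(a), red(a), signed(a), small(a), stale(a), swims(a), valid(a), visible(a), wooden(a)} — 29 facts.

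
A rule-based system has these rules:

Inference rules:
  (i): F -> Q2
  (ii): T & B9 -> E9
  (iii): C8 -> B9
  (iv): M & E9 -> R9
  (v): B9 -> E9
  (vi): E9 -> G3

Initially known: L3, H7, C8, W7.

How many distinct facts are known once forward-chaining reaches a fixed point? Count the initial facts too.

7

Round 1 fires (iii), giving B9.
Round 2 fires (v), giving E9.
Round 3 fires (vi), giving G3.
Closure: {B9, C8, E9, G3, H7, L3, W7} — 7 facts.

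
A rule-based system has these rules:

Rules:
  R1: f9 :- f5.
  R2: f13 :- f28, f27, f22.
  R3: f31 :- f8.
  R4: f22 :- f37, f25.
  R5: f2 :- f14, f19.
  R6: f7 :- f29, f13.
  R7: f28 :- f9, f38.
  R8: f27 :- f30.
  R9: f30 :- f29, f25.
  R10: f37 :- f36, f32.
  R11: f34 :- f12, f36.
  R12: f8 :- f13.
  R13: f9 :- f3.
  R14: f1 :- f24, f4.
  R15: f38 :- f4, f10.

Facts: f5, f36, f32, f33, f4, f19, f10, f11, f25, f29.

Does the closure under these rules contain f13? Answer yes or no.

yes

Round 1 fires R1, R9, R10, R15, giving f9, f30, f37, f38.
Round 2 fires R4, R7, R8, giving f22, f28, f27.
Round 3 fires R2, giving f13.
Round 4 fires R6, R12, giving f7, f8.
Round 5 fires R3, giving f31.
f13 appears in round 3, so it is derivable.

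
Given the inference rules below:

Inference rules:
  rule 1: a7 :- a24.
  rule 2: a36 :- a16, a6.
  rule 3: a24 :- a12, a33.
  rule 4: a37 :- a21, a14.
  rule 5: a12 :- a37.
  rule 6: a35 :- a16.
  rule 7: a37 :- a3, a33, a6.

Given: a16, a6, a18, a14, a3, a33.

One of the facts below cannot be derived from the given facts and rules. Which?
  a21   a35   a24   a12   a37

Round 1: rule 2 [a36 :- a16, a6.]; rule 6 [a35 :- a16.]; rule 7 [a37 :- a3, a33, a6.]. Adds a36, a35, a37.
Round 2: rule 5 [a12 :- a37.]. Adds a12.
Round 3: rule 3 [a24 :- a12, a33.]. Adds a24.
Round 4: rule 1 [a7 :- a24.]. Adds a7.
Derived: a24 (round 3), a37 (round 1), a12 (round 2), a35 (round 1). a21 never appears in any round.

a21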